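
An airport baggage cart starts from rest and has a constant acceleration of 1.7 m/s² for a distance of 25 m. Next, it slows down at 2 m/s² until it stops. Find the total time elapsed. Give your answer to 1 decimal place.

10.0 s

Phase 1 (accelerating): v₀ = 0 m/s, a = 1.7 m/s².
v² = v₀² + 2aΔx = 0² + 2·1.7·25 = 85.0 → v = 9.22 m/s
t = (v − v₀)/a = (9.22 − 0)/1.7 = 5.42 s

Phase 2 (decelerating): v₀ = 9.22 m/s, a = -2 m/s².
v = v₀ + at → t = (0 − 9.22) / -2 = 4.61 s
v² = v₀² + 2aΔx → Δx = (0² − 9.22²)/(2·-2) = 21.2 m
Total time = 5.42 + 4.61 = 10.0 s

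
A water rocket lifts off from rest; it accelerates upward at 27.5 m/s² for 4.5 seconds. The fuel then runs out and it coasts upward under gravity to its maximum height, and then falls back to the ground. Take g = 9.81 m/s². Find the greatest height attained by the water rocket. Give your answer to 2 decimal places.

1058.97 m

Phase 1 (powered ascent): v₀ = 0 m/s, a = 27.5 m/s².
v = v₀ + at = 0 + (27.5)(4.5) = 124 m/s
Δx = v₀t + ½at² = 0·4.5 + 0.5·27.5·4.5² = 278 m

Phase 2 (coasting upward): v₀ = 124 m/s, a = -9.81 m/s².
v = v₀ + at → t = (0 − 124) / -9.81 = 12.6 s
v² = v₀² + 2aΔx → Δx = (0² − 124²)/(2·-9.81) = 781 m
Maximum height = 278 + 781 = 1060 m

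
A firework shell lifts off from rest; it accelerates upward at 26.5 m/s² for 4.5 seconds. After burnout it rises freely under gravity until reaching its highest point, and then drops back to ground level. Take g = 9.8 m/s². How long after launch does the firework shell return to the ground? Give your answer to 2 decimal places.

30.91 s

Phase 1 (powered ascent): v₀ = 0 m/s, a = 26.5 m/s².
v = v₀ + at = 0 + (26.5)(4.5) = 119 m/s
Δx = v₀t + ½at² = 0·4.5 + 0.5·26.5·4.5² = 268 m

Phase 2 (coasting upward): v₀ = 119 m/s, a = -9.8 m/s².
v = v₀ + at → t = (0 − 119) / -9.8 = 12.2 s
v² = v₀² + 2aΔx → Δx = (0² − 119²)/(2·-9.8) = 726 m

Phase 3 (free fall): v₀ = 0 m/s, a = -9.8 m/s².
Falls 994 m from rest: t = √(2·994/9.8) = 14.2 s; v = g·t = 140 m/s.
Total time = 4.50 + 12.2 + 14.2 = 30.9 s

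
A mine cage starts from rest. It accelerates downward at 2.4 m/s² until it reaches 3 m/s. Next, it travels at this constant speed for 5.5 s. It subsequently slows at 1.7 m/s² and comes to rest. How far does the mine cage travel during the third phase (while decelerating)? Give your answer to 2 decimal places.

Phase 1 (accelerating): v₀ = 0 m/s, a = 2.4 m/s².
v = v₀ + at → t = (3 − 0) / 2.4 = 1.25 s
v² = v₀² + 2aΔx → Δx = (3² − 0²)/(2·2.4) = 1.88 m

Phase 2 (constant speed): v₀ = 3.00 m/s, a = 0 m/s².
v = v₀ + at = 3.00 + (0)(5.5) = 3.00 m/s
Δx = v₀t + ½at² = 3.00·5.5 + 0.5·0·5.5² = 16.5 m

Phase 3 (decelerating): v₀ = 3.00 m/s, a = -1.7 m/s².
v = v₀ + at → t = (0 − 3.00) / -1.7 = 1.76 s
v² = v₀² + 2aΔx → Δx = (0² − 3.00²)/(2·-1.7) = 2.65 m
Distance in phase 3 = 2.65 m

2.65 m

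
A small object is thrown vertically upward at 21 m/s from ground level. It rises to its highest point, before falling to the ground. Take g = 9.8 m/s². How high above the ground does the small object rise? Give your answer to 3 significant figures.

Phase 1 (rising): v₀ = 21.0 m/s, a = -9.8 m/s².
v = v₀ + at → t = (0 − 21.0) / -9.8 = 2.14 s
v² = v₀² + 2aΔx → Δx = (0² − 21.0²)/(2·-9.8) = 22.5 m
Maximum height = 22.5 m

22.5 m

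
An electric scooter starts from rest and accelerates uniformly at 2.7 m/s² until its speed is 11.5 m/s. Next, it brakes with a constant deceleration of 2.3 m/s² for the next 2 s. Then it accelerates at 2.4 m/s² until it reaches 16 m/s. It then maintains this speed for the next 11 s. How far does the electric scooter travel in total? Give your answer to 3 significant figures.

262 m

Phase 1 (accelerating): v₀ = 0 m/s, a = 2.7 m/s².
v = v₀ + at → t = (11.5 − 0) / 2.7 = 4.26 s
v² = v₀² + 2aΔx → Δx = (11.5² − 0²)/(2·2.7) = 24.5 m

Phase 2 (decelerating): v₀ = 11.5 m/s, a = -2.3 m/s².
v = v₀ + at = 11.5 + (-2.3)(2) = 6.90 m/s
Δx = v₀t + ½at² = 11.5·2 + 0.5·-2.3·2² = 18.4 m

Phase 3 (accelerating): v₀ = 6.90 m/s, a = 2.4 m/s².
v = v₀ + at → t = (16 − 6.90) / 2.4 = 3.79 s
v² = v₀² + 2aΔx → Δx = (16² − 6.90²)/(2·2.4) = 43.4 m

Phase 4 (constant speed): v₀ = 16.0 m/s, a = 0 m/s².
v = v₀ + at = 16.0 + (0)(11) = 16.0 m/s
Δx = v₀t + ½at² = 16.0·11 + 0.5·0·11² = 176 m
Total distance = 24.5 + 18.4 + 43.4 + 176 = 262 m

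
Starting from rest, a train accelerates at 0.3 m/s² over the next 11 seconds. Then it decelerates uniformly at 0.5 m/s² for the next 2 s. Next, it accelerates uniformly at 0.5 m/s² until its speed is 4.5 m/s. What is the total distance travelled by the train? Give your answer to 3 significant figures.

38.7 m

Phase 1 (accelerating): v₀ = 0 m/s, a = 0.3 m/s².
v = v₀ + at = 0 + (0.3)(11) = 3.30 m/s
Δx = v₀t + ½at² = 0·11 + 0.5·0.3·11² = 18.1 m

Phase 2 (decelerating): v₀ = 3.30 m/s, a = -0.5 m/s².
v = v₀ + at = 3.30 + (-0.5)(2) = 2.30 m/s
Δx = v₀t + ½at² = 3.30·2 + 0.5·-0.5·2² = 5.60 m

Phase 3 (accelerating): v₀ = 2.30 m/s, a = 0.5 m/s².
v = v₀ + at → t = (4.5 − 2.30) / 0.5 = 4.40 s
v² = v₀² + 2aΔx → Δx = (4.5² − 2.30²)/(2·0.5) = 15.0 m
Total distance = 18.1 + 5.60 + 15.0 = 38.7 m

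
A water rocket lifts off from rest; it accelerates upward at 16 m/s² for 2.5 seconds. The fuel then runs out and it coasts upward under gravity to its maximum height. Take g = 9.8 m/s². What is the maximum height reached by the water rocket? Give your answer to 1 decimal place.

131.6 m

Phase 1 (powered ascent): v₀ = 0 m/s, a = 16 m/s².
v = v₀ + at = 0 + (16)(2.5) = 40.0 m/s
Δx = v₀t + ½at² = 0·2.5 + 0.5·16·2.5² = 50.0 m

Phase 2 (coasting upward): v₀ = 40.0 m/s, a = -9.8 m/s².
v = v₀ + at → t = (0 − 40.0) / -9.8 = 4.08 s
v² = v₀² + 2aΔx → Δx = (0² − 40.0²)/(2·-9.8) = 81.6 m
Maximum height = 50.0 + 81.6 = 132 m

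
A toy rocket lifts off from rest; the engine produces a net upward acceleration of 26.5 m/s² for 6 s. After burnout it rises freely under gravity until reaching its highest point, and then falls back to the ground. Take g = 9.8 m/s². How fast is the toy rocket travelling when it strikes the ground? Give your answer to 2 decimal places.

Phase 1 (powered ascent): v₀ = 0 m/s, a = 26.5 m/s².
v = v₀ + at = 0 + (26.5)(6) = 159 m/s
Δx = v₀t + ½at² = 0·6 + 0.5·26.5·6² = 477 m

Phase 2 (coasting upward): v₀ = 159 m/s, a = -9.8 m/s².
v = v₀ + at → t = (0 − 159) / -9.8 = 16.2 s
v² = v₀² + 2aΔx → Δx = (0² − 159²)/(2·-9.8) = 1290 m

Phase 3 (free fall): v₀ = 0 m/s, a = -9.8 m/s².
Falls 1770 m from rest: t = √(2·1770/9.8) = 19.0 s; v = g·t = 186 m/s.
Impact speed = 186 m/s

186.09 m/s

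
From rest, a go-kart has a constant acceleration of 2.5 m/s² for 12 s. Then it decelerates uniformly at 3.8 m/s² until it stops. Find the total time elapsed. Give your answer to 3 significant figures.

Phase 1 (accelerating): v₀ = 0 m/s, a = 2.5 m/s².
v = v₀ + at = 0 + (2.5)(12) = 30.0 m/s
Δx = v₀t + ½at² = 0·12 + 0.5·2.5·12² = 180 m

Phase 2 (decelerating): v₀ = 30.0 m/s, a = -3.8 m/s².
v = v₀ + at → t = (0 − 30.0) / -3.8 = 7.89 s
v² = v₀² + 2aΔx → Δx = (0² − 30.0²)/(2·-3.8) = 118 m
Total time = 12.0 + 7.89 = 19.9 s

19.9 s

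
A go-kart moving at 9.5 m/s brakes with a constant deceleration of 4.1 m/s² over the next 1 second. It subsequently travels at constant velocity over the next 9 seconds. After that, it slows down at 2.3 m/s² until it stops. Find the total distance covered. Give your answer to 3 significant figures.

Phase 1 (decelerating): v₀ = 9.50 m/s, a = -4.1 m/s².
v = v₀ + at = 9.50 + (-4.1)(1) = 5.40 m/s
Δx = v₀t + ½at² = 9.50·1 + 0.5·-4.1·1² = 7.45 m

Phase 2 (constant speed): v₀ = 5.40 m/s, a = 0 m/s².
v = v₀ + at = 5.40 + (0)(9) = 5.40 m/s
Δx = v₀t + ½at² = 5.40·9 + 0.5·0·9² = 48.6 m

Phase 3 (decelerating): v₀ = 5.40 m/s, a = -2.3 m/s².
v = v₀ + at → t = (0 − 5.40) / -2.3 = 2.35 s
v² = v₀² + 2aΔx → Δx = (0² − 5.40²)/(2·-2.3) = 6.34 m
Total distance = 7.45 + 48.6 + 6.34 = 62.4 m

62.4 m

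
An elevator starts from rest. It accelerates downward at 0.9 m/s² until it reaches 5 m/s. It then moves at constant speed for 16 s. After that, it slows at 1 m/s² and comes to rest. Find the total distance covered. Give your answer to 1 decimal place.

106.4 m

Phase 1 (accelerating): v₀ = 0 m/s, a = 0.9 m/s².
v = v₀ + at → t = (5 − 0) / 0.9 = 5.56 s
v² = v₀² + 2aΔx → Δx = (5² − 0²)/(2·0.9) = 13.9 m

Phase 2 (constant speed): v₀ = 5.00 m/s, a = 0 m/s².
v = v₀ + at = 5.00 + (0)(16) = 5.00 m/s
Δx = v₀t + ½at² = 5.00·16 + 0.5·0·16² = 80.0 m

Phase 3 (decelerating): v₀ = 5.00 m/s, a = -1 m/s².
v = v₀ + at → t = (0 − 5.00) / -1 = 5.00 s
v² = v₀² + 2aΔx → Δx = (0² − 5.00²)/(2·-1) = 12.5 m
Total distance = 13.9 + 80.0 + 12.5 = 106 m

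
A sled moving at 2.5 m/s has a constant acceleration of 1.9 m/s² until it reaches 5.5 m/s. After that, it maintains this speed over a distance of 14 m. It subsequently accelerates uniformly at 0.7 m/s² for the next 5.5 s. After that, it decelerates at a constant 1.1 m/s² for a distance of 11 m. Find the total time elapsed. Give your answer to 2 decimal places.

10.90 s

Phase 1 (accelerating): v₀ = 2.50 m/s, a = 1.9 m/s².
v = v₀ + at → t = (5.5 − 2.50) / 1.9 = 1.58 s
v² = v₀² + 2aΔx → Δx = (5.5² − 2.50²)/(2·1.9) = 6.32 m

Phase 2 (constant speed): v₀ = 5.50 m/s, a = 0 m/s².
Constant speed: t = d/v = 14/5.50 = 2.55 s

Phase 3 (accelerating): v₀ = 5.50 m/s, a = 0.7 m/s².
v = v₀ + at = 5.50 + (0.7)(5.5) = 9.35 m/s
Δx = v₀t + ½at² = 5.50·5.5 + 0.5·0.7·5.5² = 40.8 m

Phase 4 (decelerating): v₀ = 9.35 m/s, a = -1.1 m/s².
v² = v₀² + 2aΔx = 9.35² + 2·-1.1·11 = 63.2 → v = 7.95 m/s
t = (v − v₀)/a = (7.95 − 9.35)/-1.1 = 1.27 s
Total time = 1.58 + 2.55 + 5.50 + 1.27 = 10.9 s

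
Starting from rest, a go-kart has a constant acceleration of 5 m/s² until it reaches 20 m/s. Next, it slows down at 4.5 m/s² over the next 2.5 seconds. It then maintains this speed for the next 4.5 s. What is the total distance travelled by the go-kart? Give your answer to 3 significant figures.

Phase 1 (accelerating): v₀ = 0 m/s, a = 5 m/s².
v = v₀ + at → t = (20 − 0) / 5 = 4.00 s
v² = v₀² + 2aΔx → Δx = (20² − 0²)/(2·5) = 40.0 m

Phase 2 (decelerating): v₀ = 20.0 m/s, a = -4.5 m/s².
v = v₀ + at = 20.0 + (-4.5)(2.5) = 8.75 m/s
Δx = v₀t + ½at² = 20.0·2.5 + 0.5·-4.5·2.5² = 35.9 m

Phase 3 (constant speed): v₀ = 8.75 m/s, a = 0 m/s².
v = v₀ + at = 8.75 + (0)(4.5) = 8.75 m/s
Δx = v₀t + ½at² = 8.75·4.5 + 0.5·0·4.5² = 39.4 m
Total distance = 40.0 + 35.9 + 39.4 = 115 m

115 m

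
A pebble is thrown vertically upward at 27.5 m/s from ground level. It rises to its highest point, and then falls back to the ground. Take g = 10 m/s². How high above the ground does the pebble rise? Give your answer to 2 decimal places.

37.81 m

Phase 1 (rising): v₀ = 27.5 m/s, a = -10 m/s².
v = v₀ + at → t = (0 − 27.5) / -10 = 2.75 s
v² = v₀² + 2aΔx → Δx = (0² − 27.5²)/(2·-10) = 37.8 m
Maximum height = 37.8 m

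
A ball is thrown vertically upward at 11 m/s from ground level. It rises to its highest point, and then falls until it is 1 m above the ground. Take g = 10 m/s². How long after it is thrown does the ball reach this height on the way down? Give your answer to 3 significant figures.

2.10 s

Phase 1 (rising): v₀ = 11.0 m/s, a = -10 m/s².
v = v₀ + at → t = (0 − 11.0) / -10 = 1.10 s
v² = v₀² + 2aΔx → Δx = (0² − 11.0²)/(2·-10) = 6.05 m

Phase 2 (falling): v₀ = 0 m/s, a = -10 m/s².
Falls 5.05 m from rest: t = √(2·5.05/10) = 1.00 s; v = g·t = 10.0 m/s.
Total time = 1.10 + 1.00 = 2.10 s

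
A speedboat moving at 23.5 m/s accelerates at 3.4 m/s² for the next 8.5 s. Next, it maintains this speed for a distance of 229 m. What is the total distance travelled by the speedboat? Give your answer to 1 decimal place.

551.6 m

Phase 1 (accelerating): v₀ = 23.5 m/s, a = 3.4 m/s².
v = v₀ + at = 23.5 + (3.4)(8.5) = 52.4 m/s
Δx = v₀t + ½at² = 23.5·8.5 + 0.5·3.4·8.5² = 323 m

Phase 2 (constant speed): v₀ = 52.4 m/s, a = 0 m/s².
Constant speed: t = d/v = 229/52.4 = 4.37 s
Total distance = 323 + 229 = 552 m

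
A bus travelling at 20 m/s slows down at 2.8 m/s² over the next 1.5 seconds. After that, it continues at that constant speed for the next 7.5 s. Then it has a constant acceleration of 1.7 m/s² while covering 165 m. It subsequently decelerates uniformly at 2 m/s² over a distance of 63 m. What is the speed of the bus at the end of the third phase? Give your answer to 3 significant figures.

28.5 m/s

Phase 1 (decelerating): v₀ = 20.0 m/s, a = -2.8 m/s².
v = v₀ + at = 20.0 + (-2.8)(1.5) = 15.8 m/s
Δx = v₀t + ½at² = 20.0·1.5 + 0.5·-2.8·1.5² = 26.9 m

Phase 2 (constant speed): v₀ = 15.8 m/s, a = 0 m/s².
v = v₀ + at = 15.8 + (0)(7.5) = 15.8 m/s
Δx = v₀t + ½at² = 15.8·7.5 + 0.5·0·7.5² = 118 m

Phase 3 (accelerating): v₀ = 15.8 m/s, a = 1.7 m/s².
v² = v₀² + 2aΔx = 15.8² + 2·1.7·165 = 811 → v = 28.5 m/s
t = (v − v₀)/a = (28.5 − 15.8)/1.7 = 7.45 s
Speed at end of phase 3 = 28.5 m/s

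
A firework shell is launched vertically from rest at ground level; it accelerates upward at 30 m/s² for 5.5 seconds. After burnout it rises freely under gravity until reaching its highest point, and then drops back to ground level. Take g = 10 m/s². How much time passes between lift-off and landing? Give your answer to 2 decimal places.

41.05 s

Phase 1 (powered ascent): v₀ = 0 m/s, a = 30 m/s².
v = v₀ + at = 0 + (30)(5.5) = 165 m/s
Δx = v₀t + ½at² = 0·5.5 + 0.5·30·5.5² = 454 m

Phase 2 (coasting upward): v₀ = 165 m/s, a = -10 m/s².
v = v₀ + at → t = (0 − 165) / -10 = 16.5 s
v² = v₀² + 2aΔx → Δx = (0² − 165²)/(2·-10) = 1360 m

Phase 3 (free fall): v₀ = 0 m/s, a = -10 m/s².
Falls 1820 m from rest: t = √(2·1820/10) = 19.1 s; v = g·t = 191 m/s.
Total time = 5.50 + 16.5 + 19.1 = 41.1 s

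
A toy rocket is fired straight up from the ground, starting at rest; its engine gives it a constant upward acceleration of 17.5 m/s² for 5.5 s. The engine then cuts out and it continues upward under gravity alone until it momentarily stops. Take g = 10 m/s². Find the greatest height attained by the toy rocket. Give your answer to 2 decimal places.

Phase 1 (powered ascent): v₀ = 0 m/s, a = 17.5 m/s².
v = v₀ + at = 0 + (17.5)(5.5) = 96.2 m/s
Δx = v₀t + ½at² = 0·5.5 + 0.5·17.5·5.5² = 265 m

Phase 2 (coasting upward): v₀ = 96.2 m/s, a = -10 m/s².
v = v₀ + at → t = (0 − 96.2) / -10 = 9.62 s
v² = v₀² + 2aΔx → Δx = (0² − 96.2²)/(2·-10) = 463 m
Maximum height = 265 + 463 = 728 m

727.89 m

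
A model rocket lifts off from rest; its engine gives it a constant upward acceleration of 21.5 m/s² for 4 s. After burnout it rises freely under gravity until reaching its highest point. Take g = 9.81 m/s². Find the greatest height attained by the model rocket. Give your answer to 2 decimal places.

548.96 m

Phase 1 (powered ascent): v₀ = 0 m/s, a = 21.5 m/s².
v = v₀ + at = 0 + (21.5)(4) = 86.0 m/s
Δx = v₀t + ½at² = 0·4 + 0.5·21.5·4² = 172 m

Phase 2 (coasting upward): v₀ = 86.0 m/s, a = -9.81 m/s².
v = v₀ + at → t = (0 − 86.0) / -9.81 = 8.77 s
v² = v₀² + 2aΔx → Δx = (0² − 86.0²)/(2·-9.81) = 377 m
Maximum height = 172 + 377 = 549 m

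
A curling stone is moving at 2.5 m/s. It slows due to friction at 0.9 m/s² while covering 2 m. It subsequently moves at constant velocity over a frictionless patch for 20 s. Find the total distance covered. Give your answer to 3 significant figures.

Phase 1 (decelerating): v₀ = 2.50 m/s, a = -0.9 m/s².
v² = v₀² + 2aΔx = 2.50² + 2·-0.9·2 = 2.65 → v = 1.63 m/s
t = (v − v₀)/a = (1.63 − 2.50)/-0.9 = 0.969 s

Phase 2 (constant speed): v₀ = 1.63 m/s, a = 0 m/s².
v = v₀ + at = 1.63 + (0)(20) = 1.63 m/s
Δx = v₀t + ½at² = 1.63·20 + 0.5·0·20² = 32.6 m
Total distance = 2.00 + 32.6 = 34.6 m

34.6 m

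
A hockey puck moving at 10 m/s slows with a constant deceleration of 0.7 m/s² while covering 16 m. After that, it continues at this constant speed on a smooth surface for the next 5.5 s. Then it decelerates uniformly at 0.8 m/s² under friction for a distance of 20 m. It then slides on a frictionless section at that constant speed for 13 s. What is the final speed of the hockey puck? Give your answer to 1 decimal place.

Phase 1 (decelerating): v₀ = 10.0 m/s, a = -0.7 m/s².
v² = v₀² + 2aΔx = 10.0² + 2·-0.7·16 = 77.6 → v = 8.81 m/s
t = (v − v₀)/a = (8.81 − 10.0)/-0.7 = 1.70 s

Phase 2 (constant speed): v₀ = 8.81 m/s, a = 0 m/s².
v = v₀ + at = 8.81 + (0)(5.5) = 8.81 m/s
Δx = v₀t + ½at² = 8.81·5.5 + 0.5·0·5.5² = 48.4 m

Phase 3 (decelerating): v₀ = 8.81 m/s, a = -0.8 m/s².
v² = v₀² + 2aΔx = 8.81² + 2·-0.8·20 = 45.6 → v = 6.75 m/s
t = (v − v₀)/a = (6.75 − 8.81)/-0.8 = 2.57 s

Phase 4 (constant speed): v₀ = 6.75 m/s, a = 0 m/s².
v = v₀ + at = 6.75 + (0)(13) = 6.75 m/s
Δx = v₀t + ½at² = 6.75·13 + 0.5·0·13² = 87.8 m
Final speed = 6.75 m/s

6.8 m/s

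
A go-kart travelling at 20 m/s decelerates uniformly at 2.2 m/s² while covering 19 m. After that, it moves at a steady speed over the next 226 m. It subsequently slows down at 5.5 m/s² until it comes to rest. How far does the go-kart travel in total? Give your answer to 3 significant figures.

Phase 1 (decelerating): v₀ = 20.0 m/s, a = -2.2 m/s².
v² = v₀² + 2aΔx = 20.0² + 2·-2.2·19 = 316 → v = 17.8 m/s
t = (v − v₀)/a = (17.8 − 20.0)/-2.2 = 1.01 s

Phase 2 (constant speed): v₀ = 17.8 m/s, a = 0 m/s².
Constant speed: t = d/v = 226/17.8 = 12.7 s

Phase 3 (decelerating): v₀ = 17.8 m/s, a = -5.5 m/s².
v = v₀ + at → t = (0 − 17.8) / -5.5 = 3.23 s
v² = v₀² + 2aΔx → Δx = (0² − 17.8²)/(2·-5.5) = 28.8 m
Total distance = 19.0 + 226 + 28.8 = 274 m

274 m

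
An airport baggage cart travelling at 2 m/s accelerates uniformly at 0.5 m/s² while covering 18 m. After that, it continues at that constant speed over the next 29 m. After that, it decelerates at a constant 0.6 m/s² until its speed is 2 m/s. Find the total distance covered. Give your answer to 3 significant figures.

62.0 m

Phase 1 (accelerating): v₀ = 2.00 m/s, a = 0.5 m/s².
v² = v₀² + 2aΔx = 2.00² + 2·0.5·18 = 22.0 → v = 4.69 m/s
t = (v − v₀)/a = (4.69 − 2.00)/0.5 = 5.38 s

Phase 2 (constant speed): v₀ = 4.69 m/s, a = 0 m/s².
Constant speed: t = d/v = 29/4.69 = 6.18 s

Phase 3 (decelerating): v₀ = 4.69 m/s, a = -0.6 m/s².
v = v₀ + at → t = (2 − 4.69) / -0.6 = 4.48 s
v² = v₀² + 2aΔx → Δx = (2² − 4.69²)/(2·-0.6) = 15.0 m
Total distance = 18.0 + 29.0 + 15.0 = 62.0 m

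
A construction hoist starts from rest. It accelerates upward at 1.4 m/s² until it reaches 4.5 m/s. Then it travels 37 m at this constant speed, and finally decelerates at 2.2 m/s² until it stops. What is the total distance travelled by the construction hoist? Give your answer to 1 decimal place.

Phase 1 (accelerating): v₀ = 0 m/s, a = 1.4 m/s².
v = v₀ + at → t = (4.5 − 0) / 1.4 = 3.21 s
v² = v₀² + 2aΔx → Δx = (4.5² − 0²)/(2·1.4) = 7.23 m

Phase 2 (constant speed): v₀ = 4.50 m/s, a = 0 m/s².
Constant speed: t = d/v = 37/4.50 = 8.22 s

Phase 3 (decelerating): v₀ = 4.50 m/s, a = -2.2 m/s².
v = v₀ + at → t = (0 − 4.50) / -2.2 = 2.05 s
v² = v₀² + 2aΔx → Δx = (0² − 4.50²)/(2·-2.2) = 4.60 m
Total distance = 7.23 + 37.0 + 4.60 = 48.8 m

48.8 m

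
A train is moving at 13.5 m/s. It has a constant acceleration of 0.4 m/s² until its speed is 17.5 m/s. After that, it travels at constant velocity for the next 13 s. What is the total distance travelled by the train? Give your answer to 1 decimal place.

382.5 m

Phase 1 (accelerating): v₀ = 13.5 m/s, a = 0.4 m/s².
v = v₀ + at → t = (17.5 − 13.5) / 0.4 = 10.0 s
v² = v₀² + 2aΔx → Δx = (17.5² − 13.5²)/(2·0.4) = 155 m

Phase 2 (constant speed): v₀ = 17.5 m/s, a = 0 m/s².
v = v₀ + at = 17.5 + (0)(13) = 17.5 m/s
Δx = v₀t + ½at² = 17.5·13 + 0.5·0·13² = 228 m
Total distance = 155 + 228 = 382 m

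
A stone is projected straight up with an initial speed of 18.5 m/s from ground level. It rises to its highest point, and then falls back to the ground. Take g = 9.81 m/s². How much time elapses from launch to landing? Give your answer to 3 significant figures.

Phase 1 (rising): v₀ = 18.5 m/s, a = -9.81 m/s².
v = v₀ + at → t = (0 − 18.5) / -9.81 = 1.89 s
v² = v₀² + 2aΔx → Δx = (0² − 18.5²)/(2·-9.81) = 17.4 m

Phase 2 (falling): v₀ = 0 m/s, a = -9.81 m/s².
Falls 17.4 m from rest: t = √(2·17.4/9.81) = 1.89 s; v = g·t = 18.5 m/s.
Total time = 1.89 + 1.89 = 3.77 s

3.77 s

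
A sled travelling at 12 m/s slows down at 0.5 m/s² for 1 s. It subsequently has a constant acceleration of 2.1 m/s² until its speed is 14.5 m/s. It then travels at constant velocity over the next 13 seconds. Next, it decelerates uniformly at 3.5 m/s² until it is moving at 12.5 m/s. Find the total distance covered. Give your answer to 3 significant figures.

227 m

Phase 1 (decelerating): v₀ = 12.0 m/s, a = -0.5 m/s².
v = v₀ + at = 12.0 + (-0.5)(1) = 11.5 m/s
Δx = v₀t + ½at² = 12.0·1 + 0.5·-0.5·1² = 11.8 m

Phase 2 (accelerating): v₀ = 11.5 m/s, a = 2.1 m/s².
v = v₀ + at → t = (14.5 − 11.5) / 2.1 = 1.43 s
v² = v₀² + 2aΔx → Δx = (14.5² − 11.5²)/(2·2.1) = 18.6 m

Phase 3 (constant speed): v₀ = 14.5 m/s, a = 0 m/s².
v = v₀ + at = 14.5 + (0)(13) = 14.5 m/s
Δx = v₀t + ½at² = 14.5·13 + 0.5·0·13² = 188 m

Phase 4 (decelerating): v₀ = 14.5 m/s, a = -3.5 m/s².
v = v₀ + at → t = (12.5 − 14.5) / -3.5 = 0.571 s
v² = v₀² + 2aΔx → Δx = (12.5² − 14.5²)/(2·-3.5) = 7.71 m
Total distance = 11.8 + 18.6 + 188 + 7.71 = 227 m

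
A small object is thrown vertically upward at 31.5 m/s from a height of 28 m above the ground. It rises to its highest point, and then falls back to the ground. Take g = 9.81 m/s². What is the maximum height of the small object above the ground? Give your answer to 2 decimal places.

78.57 m

Phase 1 (rising): v₀ = 31.5 m/s, a = -9.81 m/s².
v = v₀ + at → t = (0 − 31.5) / -9.81 = 3.21 s
v² = v₀² + 2aΔx → Δx = (0² − 31.5²)/(2·-9.81) = 50.6 m
Maximum height = 28 + 50.6 = 78.6 m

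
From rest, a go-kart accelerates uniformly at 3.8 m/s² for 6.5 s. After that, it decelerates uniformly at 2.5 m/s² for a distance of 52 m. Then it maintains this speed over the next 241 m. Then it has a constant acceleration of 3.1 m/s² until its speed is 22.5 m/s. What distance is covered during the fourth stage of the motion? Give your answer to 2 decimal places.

Phase 1 (accelerating): v₀ = 0 m/s, a = 3.8 m/s².
v = v₀ + at = 0 + (3.8)(6.5) = 24.7 m/s
Δx = v₀t + ½at² = 0·6.5 + 0.5·3.8·6.5² = 80.3 m

Phase 2 (decelerating): v₀ = 24.7 m/s, a = -2.5 m/s².
v² = v₀² + 2aΔx = 24.7² + 2·-2.5·52 = 350 → v = 18.7 m/s
t = (v − v₀)/a = (18.7 − 24.7)/-2.5 = 2.40 s

Phase 3 (constant speed): v₀ = 18.7 m/s, a = 0 m/s².
Constant speed: t = d/v = 241/18.7 = 12.9 s

Phase 4 (accelerating): v₀ = 18.7 m/s, a = 3.1 m/s².
v = v₀ + at → t = (22.5 − 18.7) / 3.1 = 1.22 s
v² = v₀² + 2aΔx → Δx = (22.5² − 18.7²)/(2·3.1) = 25.2 m
Distance in phase 4 = 25.2 m

25.19 m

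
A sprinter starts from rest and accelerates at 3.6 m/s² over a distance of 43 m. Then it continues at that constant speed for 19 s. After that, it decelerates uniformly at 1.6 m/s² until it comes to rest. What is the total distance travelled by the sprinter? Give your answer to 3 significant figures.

Phase 1 (accelerating): v₀ = 0 m/s, a = 3.6 m/s².
v² = v₀² + 2aΔx = 0² + 2·3.6·43 = 310 → v = 17.6 m/s
t = (v − v₀)/a = (17.6 − 0)/3.6 = 4.89 s

Phase 2 (constant speed): v₀ = 17.6 m/s, a = 0 m/s².
v = v₀ + at = 17.6 + (0)(19) = 17.6 m/s
Δx = v₀t + ½at² = 17.6·19 + 0.5·0·19² = 334 m

Phase 3 (decelerating): v₀ = 17.6 m/s, a = -1.6 m/s².
v = v₀ + at → t = (0 − 17.6) / -1.6 = 11.0 s
v² = v₀² + 2aΔx → Δx = (0² − 17.6²)/(2·-1.6) = 96.8 m
Total distance = 43.0 + 334 + 96.8 = 474 m

474 m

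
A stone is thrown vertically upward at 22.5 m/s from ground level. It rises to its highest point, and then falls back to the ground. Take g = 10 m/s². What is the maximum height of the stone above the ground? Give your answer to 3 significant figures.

Phase 1 (rising): v₀ = 22.5 m/s, a = -10 m/s².
v = v₀ + at → t = (0 − 22.5) / -10 = 2.25 s
v² = v₀² + 2aΔx → Δx = (0² − 22.5²)/(2·-10) = 25.3 m
Maximum height = 25.3 m

25.3 m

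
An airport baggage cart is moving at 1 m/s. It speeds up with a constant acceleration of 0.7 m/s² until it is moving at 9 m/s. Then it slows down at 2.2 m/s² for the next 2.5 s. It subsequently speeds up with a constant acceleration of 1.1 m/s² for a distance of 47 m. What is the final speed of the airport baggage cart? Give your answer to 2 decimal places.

10.75 m/s

Phase 1 (accelerating): v₀ = 1.00 m/s, a = 0.7 m/s².
v = v₀ + at → t = (9 − 1.00) / 0.7 = 11.4 s
v² = v₀² + 2aΔx → Δx = (9² − 1.00²)/(2·0.7) = 57.1 m

Phase 2 (decelerating): v₀ = 9.00 m/s, a = -2.2 m/s².
v = v₀ + at = 9.00 + (-2.2)(2.5) = 3.50 m/s
Δx = v₀t + ½at² = 9.00·2.5 + 0.5·-2.2·2.5² = 15.6 m

Phase 3 (accelerating): v₀ = 3.50 m/s, a = 1.1 m/s².
v² = v₀² + 2aΔx = 3.50² + 2·1.1·47 = 116 → v = 10.8 m/s
t = (v − v₀)/a = (10.8 − 3.50)/1.1 = 6.59 s
Final speed = 10.8 m/s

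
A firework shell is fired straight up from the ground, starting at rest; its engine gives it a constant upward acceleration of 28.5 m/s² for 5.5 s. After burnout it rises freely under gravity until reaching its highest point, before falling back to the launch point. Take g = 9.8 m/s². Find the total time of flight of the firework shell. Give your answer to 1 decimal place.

40.0 s

Phase 1 (powered ascent): v₀ = 0 m/s, a = 28.5 m/s².
v = v₀ + at = 0 + (28.5)(5.5) = 157 m/s
Δx = v₀t + ½at² = 0·5.5 + 0.5·28.5·5.5² = 431 m

Phase 2 (coasting upward): v₀ = 157 m/s, a = -9.8 m/s².
v = v₀ + at → t = (0 − 157) / -9.8 = 16.0 s
v² = v₀² + 2aΔx → Δx = (0² − 157²)/(2·-9.8) = 1250 m

Phase 3 (free fall): v₀ = 0 m/s, a = -9.8 m/s².
Falls 1680 m from rest: t = √(2·1680/9.8) = 18.5 s; v = g·t = 182 m/s.
Total time = 5.50 + 16.0 + 18.5 = 40.0 s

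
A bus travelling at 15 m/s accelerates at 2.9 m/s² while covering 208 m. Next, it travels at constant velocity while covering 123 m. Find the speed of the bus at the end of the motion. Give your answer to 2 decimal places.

Phase 1 (accelerating): v₀ = 15.0 m/s, a = 2.9 m/s².
v² = v₀² + 2aΔx = 15.0² + 2·2.9·208 = 1430 → v = 37.8 m/s
t = (v − v₀)/a = (37.8 − 15.0)/2.9 = 7.87 s

Phase 2 (constant speed): v₀ = 37.8 m/s, a = 0 m/s².
Constant speed: t = d/v = 123/37.8 = 3.25 s
Final speed = 37.8 m/s

37.83 m/s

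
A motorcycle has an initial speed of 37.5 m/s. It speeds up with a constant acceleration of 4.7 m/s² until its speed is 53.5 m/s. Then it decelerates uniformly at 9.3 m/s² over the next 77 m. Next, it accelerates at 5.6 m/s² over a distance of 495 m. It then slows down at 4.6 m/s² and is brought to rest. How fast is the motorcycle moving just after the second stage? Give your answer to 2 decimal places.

37.82 m/s

Phase 1 (accelerating): v₀ = 37.5 m/s, a = 4.7 m/s².
v = v₀ + at → t = (53.5 − 37.5) / 4.7 = 3.40 s
v² = v₀² + 2aΔx → Δx = (53.5² − 37.5²)/(2·4.7) = 155 m

Phase 2 (decelerating): v₀ = 53.5 m/s, a = -9.3 m/s².
v² = v₀² + 2aΔx = 53.5² + 2·-9.3·77 = 1430 → v = 37.8 m/s
t = (v − v₀)/a = (37.8 − 53.5)/-9.3 = 1.69 s
Speed at end of phase 2 = 37.8 m/s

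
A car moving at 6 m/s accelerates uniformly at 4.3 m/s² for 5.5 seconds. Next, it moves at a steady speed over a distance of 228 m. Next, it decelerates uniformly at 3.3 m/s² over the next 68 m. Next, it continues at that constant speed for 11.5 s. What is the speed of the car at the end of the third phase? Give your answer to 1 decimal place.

Phase 1 (accelerating): v₀ = 6.00 m/s, a = 4.3 m/s².
v = v₀ + at = 6.00 + (4.3)(5.5) = 29.6 m/s
Δx = v₀t + ½at² = 6.00·5.5 + 0.5·4.3·5.5² = 98.0 m

Phase 2 (constant speed): v₀ = 29.6 m/s, a = 0 m/s².
Constant speed: t = d/v = 228/29.6 = 7.69 s

Phase 3 (decelerating): v₀ = 29.6 m/s, a = -3.3 m/s².
v² = v₀² + 2aΔx = 29.6² + 2·-3.3·68 = 430 → v = 20.7 m/s
t = (v − v₀)/a = (20.7 − 29.6)/-3.3 = 2.70 s
Speed at end of phase 3 = 20.7 m/s

20.7 m/s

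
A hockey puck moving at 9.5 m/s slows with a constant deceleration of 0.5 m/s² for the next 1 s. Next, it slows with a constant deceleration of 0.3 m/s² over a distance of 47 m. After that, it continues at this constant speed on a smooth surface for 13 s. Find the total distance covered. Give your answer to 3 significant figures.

151 m

Phase 1 (decelerating): v₀ = 9.50 m/s, a = -0.5 m/s².
v = v₀ + at = 9.50 + (-0.5)(1) = 9.00 m/s
Δx = v₀t + ½at² = 9.50·1 + 0.5·-0.5·1² = 9.25 m

Phase 2 (decelerating): v₀ = 9.00 m/s, a = -0.3 m/s².
v² = v₀² + 2aΔx = 9.00² + 2·-0.3·47 = 52.8 → v = 7.27 m/s
t = (v − v₀)/a = (7.27 − 9.00)/-0.3 = 5.78 s

Phase 3 (constant speed): v₀ = 7.27 m/s, a = 0 m/s².
v = v₀ + at = 7.27 + (0)(13) = 7.27 m/s
Δx = v₀t + ½at² = 7.27·13 + 0.5·0·13² = 94.5 m
Total distance = 9.25 + 47.0 + 94.5 = 151 m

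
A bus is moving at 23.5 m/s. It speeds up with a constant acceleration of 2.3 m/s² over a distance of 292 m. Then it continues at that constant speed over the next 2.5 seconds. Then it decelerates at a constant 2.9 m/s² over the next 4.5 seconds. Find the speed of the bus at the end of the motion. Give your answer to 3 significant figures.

Phase 1 (accelerating): v₀ = 23.5 m/s, a = 2.3 m/s².
v² = v₀² + 2aΔx = 23.5² + 2·2.3·292 = 1900 → v = 43.5 m/s
t = (v − v₀)/a = (43.5 − 23.5)/2.3 = 8.71 s

Phase 2 (constant speed): v₀ = 43.5 m/s, a = 0 m/s².
v = v₀ + at = 43.5 + (0)(2.5) = 43.5 m/s
Δx = v₀t + ½at² = 43.5·2.5 + 0.5·0·2.5² = 109 m

Phase 3 (decelerating): v₀ = 43.5 m/s, a = -2.9 m/s².
v = v₀ + at = 43.5 + (-2.9)(4.5) = 30.5 m/s
Δx = v₀t + ½at² = 43.5·4.5 + 0.5·-2.9·4.5² = 167 m
Final speed = 30.5 m/s

30.5 m/s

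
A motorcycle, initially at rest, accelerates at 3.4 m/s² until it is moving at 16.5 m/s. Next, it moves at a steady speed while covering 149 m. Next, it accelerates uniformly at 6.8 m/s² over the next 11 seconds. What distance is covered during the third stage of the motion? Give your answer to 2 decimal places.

Phase 1 (accelerating): v₀ = 0 m/s, a = 3.4 m/s².
v = v₀ + at → t = (16.5 − 0) / 3.4 = 4.85 s
v² = v₀² + 2aΔx → Δx = (16.5² − 0²)/(2·3.4) = 40.0 m

Phase 2 (constant speed): v₀ = 16.5 m/s, a = 0 m/s².
Constant speed: t = d/v = 149/16.5 = 9.03 s

Phase 3 (accelerating): v₀ = 16.5 m/s, a = 6.8 m/s².
v = v₀ + at = 16.5 + (6.8)(11) = 91.3 m/s
Δx = v₀t + ½at² = 16.5·11 + 0.5·6.8·11² = 593 m
Distance in phase 3 = 593 m

592.90 m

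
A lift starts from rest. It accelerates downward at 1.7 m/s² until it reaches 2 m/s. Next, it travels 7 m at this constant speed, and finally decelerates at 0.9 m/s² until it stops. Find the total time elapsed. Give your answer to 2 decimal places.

6.90 s

Phase 1 (accelerating): v₀ = 0 m/s, a = 1.7 m/s².
v = v₀ + at → t = (2 − 0) / 1.7 = 1.18 s
v² = v₀² + 2aΔx → Δx = (2² − 0²)/(2·1.7) = 1.18 m

Phase 2 (constant speed): v₀ = 2.00 m/s, a = 0 m/s².
Constant speed: t = d/v = 7/2.00 = 3.50 s

Phase 3 (decelerating): v₀ = 2.00 m/s, a = -0.9 m/s².
v = v₀ + at → t = (0 − 2.00) / -0.9 = 2.22 s
v² = v₀² + 2aΔx → Δx = (0² − 2.00²)/(2·-0.9) = 2.22 m
Total time = 1.18 + 3.50 + 2.22 = 6.90 s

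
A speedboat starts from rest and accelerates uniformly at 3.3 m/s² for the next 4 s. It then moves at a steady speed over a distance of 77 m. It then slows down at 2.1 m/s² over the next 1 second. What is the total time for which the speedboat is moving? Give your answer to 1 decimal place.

10.8 s

Phase 1 (accelerating): v₀ = 0 m/s, a = 3.3 m/s².
v = v₀ + at = 0 + (3.3)(4) = 13.2 m/s
Δx = v₀t + ½at² = 0·4 + 0.5·3.3·4² = 26.4 m

Phase 2 (constant speed): v₀ = 13.2 m/s, a = 0 m/s².
Constant speed: t = d/v = 77/13.2 = 5.83 s

Phase 3 (decelerating): v₀ = 13.2 m/s, a = -2.1 m/s².
v = v₀ + at = 13.2 + (-2.1)(1) = 11.1 m/s
Δx = v₀t + ½at² = 13.2·1 + 0.5·-2.1·1² = 12.1 m
Total time = 4.00 + 5.83 + 1.00 = 10.8 s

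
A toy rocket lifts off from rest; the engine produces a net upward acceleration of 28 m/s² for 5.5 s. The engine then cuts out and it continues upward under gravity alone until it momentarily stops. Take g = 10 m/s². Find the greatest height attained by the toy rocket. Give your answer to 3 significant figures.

Phase 1 (powered ascent): v₀ = 0 m/s, a = 28 m/s².
v = v₀ + at = 0 + (28)(5.5) = 154 m/s
Δx = v₀t + ½at² = 0·5.5 + 0.5·28·5.5² = 424 m

Phase 2 (coasting upward): v₀ = 154 m/s, a = -10 m/s².
v = v₀ + at → t = (0 − 154) / -10 = 15.4 s
v² = v₀² + 2aΔx → Δx = (0² − 154²)/(2·-10) = 1190 m
Maximum height = 424 + 1190 = 1610 m

1610 m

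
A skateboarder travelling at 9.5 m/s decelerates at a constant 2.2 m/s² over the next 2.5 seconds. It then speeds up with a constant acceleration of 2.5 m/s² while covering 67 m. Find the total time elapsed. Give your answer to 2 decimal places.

8.39 s

Phase 1 (decelerating): v₀ = 9.50 m/s, a = -2.2 m/s².
v = v₀ + at = 9.50 + (-2.2)(2.5) = 4.00 m/s
Δx = v₀t + ½at² = 9.50·2.5 + 0.5·-2.2·2.5² = 16.9 m

Phase 2 (accelerating): v₀ = 4.00 m/s, a = 2.5 m/s².
v² = v₀² + 2aΔx = 4.00² + 2·2.5·67 = 351 → v = 18.7 m/s
t = (v − v₀)/a = (18.7 − 4.00)/2.5 = 5.89 s
Total time = 2.50 + 5.89 = 8.39 s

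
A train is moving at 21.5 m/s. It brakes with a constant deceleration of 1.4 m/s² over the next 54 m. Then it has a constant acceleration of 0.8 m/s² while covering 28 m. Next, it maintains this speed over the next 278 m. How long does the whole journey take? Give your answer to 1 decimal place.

19.0 s

Phase 1 (decelerating): v₀ = 21.5 m/s, a = -1.4 m/s².
v² = v₀² + 2aΔx = 21.5² + 2·-1.4·54 = 311 → v = 17.6 m/s
t = (v − v₀)/a = (17.6 − 21.5)/-1.4 = 2.76 s

Phase 2 (accelerating): v₀ = 17.6 m/s, a = 0.8 m/s².
v² = v₀² + 2aΔx = 17.6² + 2·0.8·28 = 356 → v = 18.9 m/s
t = (v − v₀)/a = (18.9 − 17.6)/0.8 = 1.53 s

Phase 3 (constant speed): v₀ = 18.9 m/s, a = 0 m/s².
Constant speed: t = d/v = 278/18.9 = 14.7 s
Total time = 2.76 + 1.53 + 14.7 = 19.0 s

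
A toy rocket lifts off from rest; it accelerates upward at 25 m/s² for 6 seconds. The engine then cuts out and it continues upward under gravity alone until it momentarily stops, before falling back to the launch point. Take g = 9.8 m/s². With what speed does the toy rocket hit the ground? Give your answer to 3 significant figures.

Phase 1 (powered ascent): v₀ = 0 m/s, a = 25 m/s².
v = v₀ + at = 0 + (25)(6) = 150 m/s
Δx = v₀t + ½at² = 0·6 + 0.5·25·6² = 450 m

Phase 2 (coasting upward): v₀ = 150 m/s, a = -9.8 m/s².
v = v₀ + at → t = (0 − 150) / -9.8 = 15.3 s
v² = v₀² + 2aΔx → Δx = (0² − 150²)/(2·-9.8) = 1150 m

Phase 3 (free fall): v₀ = 0 m/s, a = -9.8 m/s².
Falls 1600 m from rest: t = √(2·1600/9.8) = 18.1 s; v = g·t = 177 m/s.
Impact speed = 177 m/s

177 m/s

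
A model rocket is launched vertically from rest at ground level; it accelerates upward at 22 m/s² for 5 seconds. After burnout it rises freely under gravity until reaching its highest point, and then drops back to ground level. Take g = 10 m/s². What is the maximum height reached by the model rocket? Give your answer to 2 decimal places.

Phase 1 (powered ascent): v₀ = 0 m/s, a = 22 m/s².
v = v₀ + at = 0 + (22)(5) = 110 m/s
Δx = v₀t + ½at² = 0·5 + 0.5·22·5² = 275 m

Phase 2 (coasting upward): v₀ = 110 m/s, a = -10 m/s².
v = v₀ + at → t = (0 − 110) / -10 = 11.0 s
v² = v₀² + 2aΔx → Δx = (0² − 110²)/(2·-10) = 605 m
Maximum height = 275 + 605 = 880 m

880.00 m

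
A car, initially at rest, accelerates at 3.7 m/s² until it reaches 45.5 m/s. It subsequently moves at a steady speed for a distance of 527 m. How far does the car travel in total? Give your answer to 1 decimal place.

806.8 m

Phase 1 (accelerating): v₀ = 0 m/s, a = 3.7 m/s².
v = v₀ + at → t = (45.5 − 0) / 3.7 = 12.3 s
v² = v₀² + 2aΔx → Δx = (45.5² − 0²)/(2·3.7) = 280 m

Phase 2 (constant speed): v₀ = 45.5 m/s, a = 0 m/s².
Constant speed: t = d/v = 527/45.5 = 11.6 s
Total distance = 280 + 527 = 807 m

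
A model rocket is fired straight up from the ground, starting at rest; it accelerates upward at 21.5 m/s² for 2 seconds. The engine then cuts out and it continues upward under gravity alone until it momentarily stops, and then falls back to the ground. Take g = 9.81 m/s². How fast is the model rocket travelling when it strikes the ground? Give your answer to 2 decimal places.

51.89 m/s

Phase 1 (powered ascent): v₀ = 0 m/s, a = 21.5 m/s².
v = v₀ + at = 0 + (21.5)(2) = 43.0 m/s
Δx = v₀t + ½at² = 0·2 + 0.5·21.5·2² = 43.0 m

Phase 2 (coasting upward): v₀ = 43.0 m/s, a = -9.81 m/s².
v = v₀ + at → t = (0 − 43.0) / -9.81 = 4.38 s
v² = v₀² + 2aΔx → Δx = (0² − 43.0²)/(2·-9.81) = 94.2 m

Phase 3 (free fall): v₀ = 0 m/s, a = -9.81 m/s².
Falls 137 m from rest: t = √(2·137/9.81) = 5.29 s; v = g·t = 51.9 m/s.
Impact speed = 51.9 m/s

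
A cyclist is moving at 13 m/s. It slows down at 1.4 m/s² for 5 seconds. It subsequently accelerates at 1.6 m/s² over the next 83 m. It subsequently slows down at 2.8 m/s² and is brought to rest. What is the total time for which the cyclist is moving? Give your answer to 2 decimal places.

18.31 s

Phase 1 (decelerating): v₀ = 13.0 m/s, a = -1.4 m/s².
v = v₀ + at = 13.0 + (-1.4)(5) = 6.00 m/s
Δx = v₀t + ½at² = 13.0·5 + 0.5·-1.4·5² = 47.5 m

Phase 2 (accelerating): v₀ = 6.00 m/s, a = 1.6 m/s².
v² = v₀² + 2aΔx = 6.00² + 2·1.6·83 = 302 → v = 17.4 m/s
t = (v − v₀)/a = (17.4 − 6.00)/1.6 = 7.10 s

Phase 3 (decelerating): v₀ = 17.4 m/s, a = -2.8 m/s².
v = v₀ + at → t = (0 − 17.4) / -2.8 = 6.20 s
v² = v₀² + 2aΔx → Δx = (0² − 17.4²)/(2·-2.8) = 53.9 m
Total time = 5.00 + 7.10 + 6.20 = 18.3 s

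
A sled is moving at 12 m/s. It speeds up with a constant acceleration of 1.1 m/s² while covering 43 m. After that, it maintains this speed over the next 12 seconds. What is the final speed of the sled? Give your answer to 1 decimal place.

15.4 m/s

Phase 1 (accelerating): v₀ = 12.0 m/s, a = 1.1 m/s².
v² = v₀² + 2aΔx = 12.0² + 2·1.1·43 = 239 → v = 15.4 m/s
t = (v − v₀)/a = (15.4 − 12.0)/1.1 = 3.13 s

Phase 2 (constant speed): v₀ = 15.4 m/s, a = 0 m/s².
v = v₀ + at = 15.4 + (0)(12) = 15.4 m/s
Δx = v₀t + ½at² = 15.4·12 + 0.5·0·12² = 185 m
Final speed = 15.4 m/s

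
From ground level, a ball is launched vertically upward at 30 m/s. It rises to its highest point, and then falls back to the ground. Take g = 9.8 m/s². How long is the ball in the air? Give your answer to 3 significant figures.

Phase 1 (rising): v₀ = 30.0 m/s, a = -9.8 m/s².
v = v₀ + at → t = (0 − 30.0) / -9.8 = 3.06 s
v² = v₀² + 2aΔx → Δx = (0² − 30.0²)/(2·-9.8) = 45.9 m

Phase 2 (falling): v₀ = 0 m/s, a = -9.8 m/s².
Falls 45.9 m from rest: t = √(2·45.9/9.8) = 3.06 s; v = g·t = 30.0 m/s.
Total time = 3.06 + 3.06 = 6.12 s

6.12 s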